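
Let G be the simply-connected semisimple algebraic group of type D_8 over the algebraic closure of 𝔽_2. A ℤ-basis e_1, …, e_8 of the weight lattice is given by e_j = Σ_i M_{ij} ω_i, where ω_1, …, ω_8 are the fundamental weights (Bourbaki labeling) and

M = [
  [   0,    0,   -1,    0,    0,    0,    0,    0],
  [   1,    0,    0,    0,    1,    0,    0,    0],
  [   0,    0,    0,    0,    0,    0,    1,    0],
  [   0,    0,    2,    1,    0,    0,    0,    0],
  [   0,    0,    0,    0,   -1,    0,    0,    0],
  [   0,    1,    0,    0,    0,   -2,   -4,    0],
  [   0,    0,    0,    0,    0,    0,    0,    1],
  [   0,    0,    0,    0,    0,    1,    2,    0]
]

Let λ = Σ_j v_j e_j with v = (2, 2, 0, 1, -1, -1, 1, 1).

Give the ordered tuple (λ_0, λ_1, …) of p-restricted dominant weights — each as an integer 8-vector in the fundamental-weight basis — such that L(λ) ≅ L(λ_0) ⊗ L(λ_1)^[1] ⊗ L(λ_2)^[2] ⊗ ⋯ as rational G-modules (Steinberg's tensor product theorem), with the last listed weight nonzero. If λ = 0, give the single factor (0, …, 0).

((0, 1, 1, 1, 1, 0, 1, 1),)

ω-coordinates c = M·v, v = (2, 2, 0, 1, -1, -1, 1, 1):
  c_1 = (0)·(2) + (0)·(2) + (-1)·(0) + (0)·(1) + (0)·(-1) + (0)·(-1) + (0)·(1) + (0)·(1) = 0
  c_2 = (1)·(2) + (0)·(2) + (0)·(0) + (0)·(1) + (1)·(-1) + (0)·(-1) + (0)·(1) + (0)·(1) = 1
  c_3 = (0)·(2) + (0)·(2) + (0)·(0) + (0)·(1) + (0)·(-1) + (0)·(-1) + (1)·(1) + (0)·(1) = 1
  c_4 = (0)·(2) + (0)·(2) + (2)·(0) + (1)·(1) + (0)·(-1) + (0)·(-1) + (0)·(1) + (0)·(1) = 1
  c_5 = (0)·(2) + (0)·(2) + (0)·(0) + (0)·(1) + (-1)·(-1) + (0)·(-1) + (0)·(1) + (0)·(1) = 1
  c_6 = (0)·(2) + (1)·(2) + (0)·(0) + (0)·(1) + (0)·(-1) + (-2)·(-1) + (-4)·(1) + (0)·(1) = 0
  c_7 = (0)·(2) + (0)·(2) + (0)·(0) + (0)·(1) + (0)·(-1) + (0)·(-1) + (0)·(1) + (1)·(1) = 1
  c_8 = (0)·(2) + (0)·(2) + (0)·(0) + (0)·(1) + (0)·(-1) + (1)·(-1) + (2)·(1) + (0)·(1) = 1
Writing each c_i in base p = 2:
  c_1 = 0
  c_2 = 1 = 1·2^0
  c_3 = 1 = 1·2^0
  c_4 = 1 = 1·2^0
  c_5 = 1 = 1·2^0
  c_6 = 0
  c_7 = 1 = 1·2^0
  c_8 = 1 = 1·2^0
Factor λ_0 = (0, 1, 1, 1, 1, 0, 1, 1)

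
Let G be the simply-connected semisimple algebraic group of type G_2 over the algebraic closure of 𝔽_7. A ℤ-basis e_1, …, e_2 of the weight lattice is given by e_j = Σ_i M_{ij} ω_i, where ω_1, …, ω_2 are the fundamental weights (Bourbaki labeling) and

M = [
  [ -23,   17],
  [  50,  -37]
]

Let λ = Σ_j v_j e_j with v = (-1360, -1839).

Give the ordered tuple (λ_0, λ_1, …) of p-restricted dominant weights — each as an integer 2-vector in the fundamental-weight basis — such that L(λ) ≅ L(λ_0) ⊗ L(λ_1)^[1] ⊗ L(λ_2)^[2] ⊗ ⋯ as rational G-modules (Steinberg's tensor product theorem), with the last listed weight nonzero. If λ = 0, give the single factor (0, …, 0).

((3, 1), (2, 6))

Compute c_i = Σ_j M_{ij} v_j with v = (-1360, -1839):
  c_1 = -23*-1360 + 17*-1839 = 17
  c_2 = 50*-1360 + -37*-1839 = 43
Base-7 expansion of each c_i:
  c_1 = 17 = 3·7^0 + 2·7^1
  c_2 = 43 = 1·7^0 + 6·7^1
Factor λ_0 = (3, 1)
Factor λ_1 = (2, 6)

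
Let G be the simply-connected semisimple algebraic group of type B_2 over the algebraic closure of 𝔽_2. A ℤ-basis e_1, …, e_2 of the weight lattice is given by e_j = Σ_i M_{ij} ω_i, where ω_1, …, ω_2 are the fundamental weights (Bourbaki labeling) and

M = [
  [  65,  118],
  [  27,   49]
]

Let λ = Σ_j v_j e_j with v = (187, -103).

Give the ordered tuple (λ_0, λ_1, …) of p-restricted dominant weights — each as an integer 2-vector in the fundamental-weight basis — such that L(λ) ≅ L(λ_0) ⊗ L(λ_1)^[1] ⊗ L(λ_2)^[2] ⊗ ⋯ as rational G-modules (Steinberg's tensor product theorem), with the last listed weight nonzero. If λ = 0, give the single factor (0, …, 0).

((1, 0), (0, 1))

Change of basis e → ω: c = M·v where v = (187, -103):
  c_1 = 65·187 + (118)·(-103) = 1
  c_2 = 27·187 + (49)·(-103) = 2
Writing each c_i in base p = 2:
  c_1 = 1 = 1·2^0
  c_2 = 2 = 0·2^0 + 1·2^1
λ_0 = (1, 0)
λ_1 = (0, 1)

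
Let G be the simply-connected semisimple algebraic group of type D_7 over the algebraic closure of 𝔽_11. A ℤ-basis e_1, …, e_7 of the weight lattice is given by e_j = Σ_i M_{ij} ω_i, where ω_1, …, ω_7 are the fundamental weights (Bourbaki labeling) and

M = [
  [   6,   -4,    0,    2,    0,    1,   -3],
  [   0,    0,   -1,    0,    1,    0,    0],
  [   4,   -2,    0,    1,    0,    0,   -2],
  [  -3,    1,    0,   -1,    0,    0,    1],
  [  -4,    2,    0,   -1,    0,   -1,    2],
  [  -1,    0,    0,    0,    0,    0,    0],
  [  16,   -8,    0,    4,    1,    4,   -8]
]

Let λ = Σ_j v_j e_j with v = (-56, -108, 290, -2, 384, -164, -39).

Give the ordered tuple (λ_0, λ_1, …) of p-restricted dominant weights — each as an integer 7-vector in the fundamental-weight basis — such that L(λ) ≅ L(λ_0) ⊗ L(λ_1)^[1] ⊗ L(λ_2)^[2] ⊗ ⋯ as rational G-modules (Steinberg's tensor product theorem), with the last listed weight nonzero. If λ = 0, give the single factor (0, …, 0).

((1, 6, 2, 1, 8, 1, 0), (4, 8, 6, 2, 8, 5, 0))

Converting to the ω-basis (c_i = row i of M dotted with v = (-56, -108, 290, -2, 384, -164, -39)):
  c_1 = (6)·(-56) + (-4)·(-108) + 0·290 + (2)·(-2) + 0·384 + (1)·(-164) + (-3)·(-39) = 45
  c_2 = (0)·(-56) + (0)·(-108) + (-1)·(290) + (0)·(-2) + 1·384 + (0)·(-164) + (0)·(-39) = 94
  c_3 = (4)·(-56) + (-2)·(-108) + 0·290 + (1)·(-2) + 0·384 + (0)·(-164) + (-2)·(-39) = 68
  c_4 = (-3)·(-56) + (1)·(-108) + 0·290 + (-1)·(-2) + 0·384 + (0)·(-164) + (1)·(-39) = 23
  c_5 = (-4)·(-56) + (2)·(-108) + 0·290 + (-1)·(-2) + 0·384 + (-1)·(-164) + (2)·(-39) = 96
  c_6 = (-1)·(-56) + (0)·(-108) + 0·290 + (0)·(-2) + 0·384 + (0)·(-164) + (0)·(-39) = 56
  c_7 = (16)·(-56) + (-8)·(-108) + 0·290 + (4)·(-2) + 1·384 + (4)·(-164) + (-8)·(-39) = 0
Expand coordinatewise in base 11:
  c_1 = 45 = 1·11^0 + 4·11^1
  c_2 = 94 = 6·11^0 + 8·11^1
  c_3 = 68 = 2·11^0 + 6·11^1
  c_4 = 23 = 1·11^0 + 2·11^1
  c_5 = 96 = 8·11^0 + 8·11^1
  c_6 = 56 = 1·11^0 + 5·11^1
  c_7 = 0
Factor λ_0 = (1, 6, 2, 1, 8, 1, 0)
Factor λ_1 = (4, 8, 6, 2, 8, 5, 0)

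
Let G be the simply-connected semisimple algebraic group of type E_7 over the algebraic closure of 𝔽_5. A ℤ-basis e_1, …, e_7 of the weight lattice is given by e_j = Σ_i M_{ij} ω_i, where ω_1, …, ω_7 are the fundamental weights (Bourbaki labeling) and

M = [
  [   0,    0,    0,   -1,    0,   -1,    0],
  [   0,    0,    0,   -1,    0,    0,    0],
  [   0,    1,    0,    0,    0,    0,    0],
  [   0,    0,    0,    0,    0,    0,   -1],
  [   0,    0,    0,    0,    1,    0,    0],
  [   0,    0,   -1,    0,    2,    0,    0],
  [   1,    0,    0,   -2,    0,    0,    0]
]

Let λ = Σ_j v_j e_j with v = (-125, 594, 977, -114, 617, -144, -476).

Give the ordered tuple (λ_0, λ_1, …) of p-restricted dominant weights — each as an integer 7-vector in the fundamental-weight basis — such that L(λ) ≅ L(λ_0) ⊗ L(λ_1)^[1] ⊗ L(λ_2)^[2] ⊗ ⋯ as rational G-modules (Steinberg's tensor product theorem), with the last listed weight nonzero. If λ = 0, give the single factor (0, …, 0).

((3, 4, 4, 1, 2, 2, 3), (1, 2, 3, 0, 3, 1, 0), (0, 4, 3, 4, 4, 0, 4), (2, 0, 4, 3, 4, 2, 0))

Compute c_i = Σ_j M_{ij} v_j with v = (-125, 594, 977, -114, 617, -144, -476):
  c_1 = 0*-125 + 0*594 + 0*977 + -1*-114 + 0*617 + -1*-144 + 0*-476 = 258
  c_2 = 0*-125 + 0*594 + 0*977 + -1*-114 + 0*617 + 0*-144 + 0*-476 = 114
  c_3 = 0*-125 + 1*594 + 0*977 + 0*-114 + 0*617 + 0*-144 + 0*-476 = 594
  c_4 = 0*-125 + 0*594 + 0*977 + 0*-114 + 0*617 + 0*-144 + -1*-476 = 476
  c_5 = 0*-125 + 0*594 + 0*977 + 0*-114 + 1*617 + 0*-144 + 0*-476 = 617
  c_6 = 0*-125 + 0*594 + -1*977 + 0*-114 + 2*617 + 0*-144 + 0*-476 = 257
  c_7 = 1*-125 + 0*594 + 0*977 + -2*-114 + 0*617 + 0*-144 + 0*-476 = 103
Base-5 expansion of each c_i:
  c_1 = 258 = 3·5^0 + 1·5^1 + 0·5^2 + 2·5^3
  c_2 = 114 = 4·5^0 + 2·5^1 + 4·5^2
  c_3 = 594 = 4·5^0 + 3·5^1 + 3·5^2 + 4·5^3
  c_4 = 476 = 1·5^0 + 0·5^1 + 4·5^2 + 3·5^3
  c_5 = 617 = 2·5^0 + 3·5^1 + 4·5^2 + 4·5^3
  c_6 = 257 = 2·5^0 + 1·5^1 + 0·5^2 + 2·5^3
  c_7 = 103 = 3·5^0 + 0·5^1 + 4·5^2
λ_0 = (3, 4, 4, 1, 2, 2, 3)
λ_1 = (1, 2, 3, 0, 3, 1, 0)
λ_2 = (0, 4, 3, 4, 4, 0, 4)
λ_3 = (2, 0, 4, 3, 4, 2, 0)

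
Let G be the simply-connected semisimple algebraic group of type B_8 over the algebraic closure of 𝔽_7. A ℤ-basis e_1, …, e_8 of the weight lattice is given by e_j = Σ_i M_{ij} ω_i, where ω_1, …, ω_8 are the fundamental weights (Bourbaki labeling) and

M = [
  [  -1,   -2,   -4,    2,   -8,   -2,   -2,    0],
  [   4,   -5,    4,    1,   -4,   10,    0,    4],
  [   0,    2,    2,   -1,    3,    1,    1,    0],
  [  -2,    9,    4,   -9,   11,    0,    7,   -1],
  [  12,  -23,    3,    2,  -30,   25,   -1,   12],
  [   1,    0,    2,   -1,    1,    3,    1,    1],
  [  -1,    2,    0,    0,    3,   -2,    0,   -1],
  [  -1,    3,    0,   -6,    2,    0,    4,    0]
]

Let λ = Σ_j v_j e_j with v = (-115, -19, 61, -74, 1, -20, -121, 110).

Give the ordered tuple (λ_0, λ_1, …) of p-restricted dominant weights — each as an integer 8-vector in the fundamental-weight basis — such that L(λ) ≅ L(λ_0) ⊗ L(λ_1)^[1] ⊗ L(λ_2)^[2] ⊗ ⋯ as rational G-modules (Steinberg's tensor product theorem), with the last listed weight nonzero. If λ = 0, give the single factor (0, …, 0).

((0, 6, 6, 2, 3, 4, 3, 6), (5, 5, 2, 3, 0, 1, 1, 2))

ω-coordinates c = M·v, v = (-115, -19, 61, -74, 1, -20, -121, 110):
  c_1 = -1*-115 + -2*-19 + -4*61 + 2*-74 + -8*1 + -2*-20 + -2*-121 + 0*110 = 35
  c_2 = 4*-115 + -5*-19 + 4*61 + 1*-74 + -4*1 + 10*-20 + 0*-121 + 4*110 = 41
  c_3 = 0*-115 + 2*-19 + 2*61 + -1*-74 + 3*1 + 1*-20 + 1*-121 + 0*110 = 20
  c_4 = -2*-115 + 9*-19 + 4*61 + -9*-74 + 11*1 + 0*-20 + 7*-121 + -1*110 = 23
  c_5 = 12*-115 + -23*-19 + 3*61 + 2*-74 + -30*1 + 25*-20 + -1*-121 + 12*110 = 3
  c_6 = 1*-115 + 0*-19 + 2*61 + -1*-74 + 1*1 + 3*-20 + 1*-121 + 1*110 = 11
  c_7 = -1*-115 + 2*-19 + 0*61 + 0*-74 + 3*1 + -2*-20 + 0*-121 + -1*110 = 10
  c_8 = -1*-115 + 3*-19 + 0*61 + -6*-74 + 2*1 + 0*-20 + 4*-121 + 0*110 = 20
Writing each c_i in base p = 7:
  c_1 = 35 = 0·7^0 + 5·7^1
  c_2 = 41 = 6·7^0 + 5·7^1
  c_3 = 20 = 6·7^0 + 2·7^1
  c_4 = 23 = 2·7^0 + 3·7^1
  c_5 = 3 = 3·7^0
  c_6 = 11 = 4·7^0 + 1·7^1
  c_7 = 10 = 3·7^0 + 1·7^1
  c_8 = 20 = 6·7^0 + 2·7^1
λ_0 = (0, 6, 6, 2, 3, 4, 3, 6)
λ_1 = (5, 5, 2, 3, 0, 1, 1, 2)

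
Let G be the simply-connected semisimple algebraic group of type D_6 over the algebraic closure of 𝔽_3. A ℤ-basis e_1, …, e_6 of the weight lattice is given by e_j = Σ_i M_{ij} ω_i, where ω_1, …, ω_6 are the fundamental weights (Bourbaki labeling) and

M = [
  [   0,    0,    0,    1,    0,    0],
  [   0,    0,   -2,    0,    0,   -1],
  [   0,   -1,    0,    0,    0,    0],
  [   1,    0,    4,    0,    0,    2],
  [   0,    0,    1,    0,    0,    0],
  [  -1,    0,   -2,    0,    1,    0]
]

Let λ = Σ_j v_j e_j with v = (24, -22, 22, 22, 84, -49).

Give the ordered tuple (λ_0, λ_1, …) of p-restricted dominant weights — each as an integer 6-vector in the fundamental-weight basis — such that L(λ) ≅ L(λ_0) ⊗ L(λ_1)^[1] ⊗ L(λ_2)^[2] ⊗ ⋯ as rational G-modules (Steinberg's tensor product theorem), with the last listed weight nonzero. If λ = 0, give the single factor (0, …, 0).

ω-coordinates c = M·v, v = (24, -22, 22, 22, 84, -49):
  c_1 = (0)·(24) + (0)·(-22) + (0)·(22) + (1)·(22) + (0)·(84) + (0)·(-49) = 22
  c_2 = (0)·(24) + (0)·(-22) + (-2)·(22) + (0)·(22) + (0)·(84) + (-1)·(-49) = 5
  c_3 = (0)·(24) + (-1)·(-22) + (0)·(22) + (0)·(22) + (0)·(84) + (0)·(-49) = 22
  c_4 = (1)·(24) + (0)·(-22) + (4)·(22) + (0)·(22) + (0)·(84) + (2)·(-49) = 14
  c_5 = (0)·(24) + (0)·(-22) + (1)·(22) + (0)·(22) + (0)·(84) + (0)·(-49) = 22
  c_6 = (-1)·(24) + (0)·(-22) + (-2)·(22) + (0)·(22) + (1)·(84) + (0)·(-49) = 16
Base-3 expansion of each c_i:
  c_1 = 22 = 1·3^0 + 1·3^1 + 2·3^2
  c_2 = 5 = 2·3^0 + 1·3^1
  c_3 = 22 = 1·3^0 + 1·3^1 + 2·3^2
  c_4 = 14 = 2·3^0 + 1·3^1 + 1·3^2
  c_5 = 22 = 1·3^0 + 1·3^1 + 2·3^2
  c_6 = 16 = 1·3^0 + 2·3^1 + 1·3^2
Factor λ_0 = (1, 2, 1, 2, 1, 1)
Factor λ_1 = (1, 1, 1, 1, 1, 2)
Factor λ_2 = (2, 0, 2, 1, 2, 1)

((1, 2, 1, 2, 1, 1), (1, 1, 1, 1, 1, 2), (2, 0, 2, 1, 2, 1))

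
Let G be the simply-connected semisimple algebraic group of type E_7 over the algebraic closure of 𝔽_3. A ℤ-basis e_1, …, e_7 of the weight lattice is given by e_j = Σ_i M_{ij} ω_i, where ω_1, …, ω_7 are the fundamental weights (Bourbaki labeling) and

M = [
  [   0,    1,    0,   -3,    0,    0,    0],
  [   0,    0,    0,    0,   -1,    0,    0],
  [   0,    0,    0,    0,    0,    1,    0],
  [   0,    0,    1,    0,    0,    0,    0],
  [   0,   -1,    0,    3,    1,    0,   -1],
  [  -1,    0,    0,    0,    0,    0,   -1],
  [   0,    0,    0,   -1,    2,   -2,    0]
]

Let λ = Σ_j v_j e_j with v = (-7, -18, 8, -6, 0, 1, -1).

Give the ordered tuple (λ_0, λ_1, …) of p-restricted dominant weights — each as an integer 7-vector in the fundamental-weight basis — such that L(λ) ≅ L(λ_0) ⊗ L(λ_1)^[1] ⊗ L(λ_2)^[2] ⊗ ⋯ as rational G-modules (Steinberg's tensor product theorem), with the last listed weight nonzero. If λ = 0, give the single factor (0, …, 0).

((0, 0, 1, 2, 1, 2, 1), (0, 0, 0, 2, 0, 2, 1))

In the fundamental-weight basis, λ has coordinates c = M·v (v = (-7, -18, 8, -6, 0, 1, -1)):
  c_1 = 0*-7 + 1*-18 + 0*8 + -3*-6 + 0*0 + 0*1 + 0*-1 = 0
  c_2 = 0*-7 + 0*-18 + 0*8 + 0*-6 + -1*0 + 0*1 + 0*-1 = 0
  c_3 = 0*-7 + 0*-18 + 0*8 + 0*-6 + 0*0 + 1*1 + 0*-1 = 1
  c_4 = 0*-7 + 0*-18 + 1*8 + 0*-6 + 0*0 + 0*1 + 0*-1 = 8
  c_5 = 0*-7 + -1*-18 + 0*8 + 3*-6 + 1*0 + 0*1 + -1*-1 = 1
  c_6 = -1*-7 + 0*-18 + 0*8 + 0*-6 + 0*0 + 0*1 + -1*-1 = 8
  c_7 = 0*-7 + 0*-18 + 0*8 + -1*-6 + 2*0 + -2*1 + 0*-1 = 4
Writing each c_i in base p = 3:
  c_1 = 0
  c_2 = 0
  c_3 = 1 = 1·3^0
  c_4 = 8 = 2·3^0 + 2·3^1
  c_5 = 1 = 1·3^0
  c_6 = 8 = 2·3^0 + 2·3^1
  c_7 = 4 = 1·3^0 + 1·3^1
λ_0 = (0, 0, 1, 2, 1, 2, 1)
λ_1 = (0, 0, 0, 2, 0, 2, 1)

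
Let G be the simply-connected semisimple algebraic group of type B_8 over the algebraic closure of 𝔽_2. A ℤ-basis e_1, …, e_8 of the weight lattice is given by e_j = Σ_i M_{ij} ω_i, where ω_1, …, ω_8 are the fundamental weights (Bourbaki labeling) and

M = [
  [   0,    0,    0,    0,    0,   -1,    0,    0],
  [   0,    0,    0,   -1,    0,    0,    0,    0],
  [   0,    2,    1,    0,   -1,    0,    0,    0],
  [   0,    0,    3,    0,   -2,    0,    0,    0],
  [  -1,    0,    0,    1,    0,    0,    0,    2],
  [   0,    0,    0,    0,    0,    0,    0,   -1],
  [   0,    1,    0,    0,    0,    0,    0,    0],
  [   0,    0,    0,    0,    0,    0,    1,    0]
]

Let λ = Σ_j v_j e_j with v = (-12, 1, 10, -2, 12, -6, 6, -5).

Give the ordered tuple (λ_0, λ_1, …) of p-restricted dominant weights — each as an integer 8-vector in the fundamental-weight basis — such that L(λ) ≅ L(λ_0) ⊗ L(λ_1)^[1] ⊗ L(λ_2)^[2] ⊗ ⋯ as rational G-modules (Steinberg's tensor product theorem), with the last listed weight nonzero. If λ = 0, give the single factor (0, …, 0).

((0, 0, 0, 0, 0, 1, 1, 0), (1, 1, 0, 1, 0, 0, 0, 1), (1, 0, 0, 1, 0, 1, 0, 1))

Change of basis e → ω: c = M·v where v = (-12, 1, 10, -2, 12, -6, 6, -5):
  c_1 = (0)·(-12) + 0·1 + 0·10 + (0)·(-2) + 0·12 + (-1)·(-6) + 0·6 + (0)·(-5) = 6
  c_2 = (0)·(-12) + 0·1 + 0·10 + (-1)·(-2) + 0·12 + (0)·(-6) + 0·6 + (0)·(-5) = 2
  c_3 = (0)·(-12) + 2·1 + 1·10 + (0)·(-2) + (-1)·(12) + (0)·(-6) + 0·6 + (0)·(-5) = 0
  c_4 = (0)·(-12) + 0·1 + 3·10 + (0)·(-2) + (-2)·(12) + (0)·(-6) + 0·6 + (0)·(-5) = 6
  c_5 = (-1)·(-12) + 0·1 + 0·10 + (1)·(-2) + 0·12 + (0)·(-6) + 0·6 + (2)·(-5) = 0
  c_6 = (0)·(-12) + 0·1 + 0·10 + (0)·(-2) + 0·12 + (0)·(-6) + 0·6 + (-1)·(-5) = 5
  c_7 = (0)·(-12) + 1·1 + 0·10 + (0)·(-2) + 0·12 + (0)·(-6) + 0·6 + (0)·(-5) = 1
  c_8 = (0)·(-12) + 0·1 + 0·10 + (0)·(-2) + 0·12 + (0)·(-6) + 1·6 + (0)·(-5) = 6
Base-2 expansion of each c_i:
  c_1 = 6 = 0·2^0 + 1·2^1 + 1·2^2
  c_2 = 2 = 0·2^0 + 1·2^1
  c_3 = 0
  c_4 = 6 = 0·2^0 + 1·2^1 + 1·2^2
  c_5 = 0
  c_6 = 5 = 1·2^0 + 0·2^1 + 1·2^2
  c_7 = 1 = 1·2^0
  c_8 = 6 = 0·2^0 + 1·2^1 + 1·2^2
λ_0 = (0, 0, 0, 0, 0, 1, 1, 0)
λ_1 = (1, 1, 0, 1, 0, 0, 0, 1)
λ_2 = (1, 0, 0, 1, 0, 1, 0, 1)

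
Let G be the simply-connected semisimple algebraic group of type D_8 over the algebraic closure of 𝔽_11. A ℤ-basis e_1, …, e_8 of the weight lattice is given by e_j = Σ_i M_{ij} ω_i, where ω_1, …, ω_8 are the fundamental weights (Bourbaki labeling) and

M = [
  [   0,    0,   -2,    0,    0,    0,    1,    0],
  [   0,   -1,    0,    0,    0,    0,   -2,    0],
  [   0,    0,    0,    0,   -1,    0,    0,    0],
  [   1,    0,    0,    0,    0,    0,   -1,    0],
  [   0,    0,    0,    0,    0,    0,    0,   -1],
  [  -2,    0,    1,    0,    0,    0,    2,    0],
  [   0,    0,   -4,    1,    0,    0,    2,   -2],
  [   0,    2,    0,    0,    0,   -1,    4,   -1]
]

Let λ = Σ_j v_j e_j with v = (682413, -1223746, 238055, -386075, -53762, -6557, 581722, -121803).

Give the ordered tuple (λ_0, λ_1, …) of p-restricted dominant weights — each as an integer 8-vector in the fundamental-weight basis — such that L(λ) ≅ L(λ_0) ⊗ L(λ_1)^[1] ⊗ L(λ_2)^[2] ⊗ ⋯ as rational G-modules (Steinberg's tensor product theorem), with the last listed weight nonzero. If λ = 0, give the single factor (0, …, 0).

((1, 0, 5, 8, 0, 10, 5, 1), (9, 4, 3, 1, 7, 0, 2, 1), (3, 3, 4, 7, 5, 6, 7, 9), (2, 1, 7, 9, 3, 5, 7, 5), (7, 4, 3, 6, 8, 2, 4, 0))

ω-coordinates c = M·v, v = (682413, -1223746, 238055, -386075, -53762, -6557, 581722, -121803):
  c_1 = 0*682413 + 0*-1223746 + -2*238055 + 0*-386075 + 0*-53762 + 0*-6557 + 1*581722 + 0*-121803 = 105612
  c_2 = 0*682413 + -1*-1223746 + 0*238055 + 0*-386075 + 0*-53762 + 0*-6557 + -2*581722 + 0*-121803 = 60302
  c_3 = 0*682413 + 0*-1223746 + 0*238055 + 0*-386075 + -1*-53762 + 0*-6557 + 0*581722 + 0*-121803 = 53762
  c_4 = 1*682413 + 0*-1223746 + 0*238055 + 0*-386075 + 0*-53762 + 0*-6557 + -1*581722 + 0*-121803 = 100691
  c_5 = 0*682413 + 0*-1223746 + 0*238055 + 0*-386075 + 0*-53762 + 0*-6557 + 0*581722 + -1*-121803 = 121803
  c_6 = -2*682413 + 0*-1223746 + 1*238055 + 0*-386075 + 0*-53762 + 0*-6557 + 2*581722 + 0*-121803 = 36673
  c_7 = 0*682413 + 0*-1223746 + -4*238055 + 1*-386075 + 0*-53762 + 0*-6557 + 2*581722 + -2*-121803 = 68755
  c_8 = 0*682413 + 2*-1223746 + 0*238055 + 0*-386075 + 0*-53762 + -1*-6557 + 4*581722 + -1*-121803 = 7756
p = 11; digits c_i = Σ_j d_{ij}·11^j, 0 ≤ d_{ij} < 11:
  c_1 = 105612 = 1·11^0 + 9·11^1 + 3·11^2 + 2·11^3 + 7·11^4
  c_2 = 60302 = 0·11^0 + 4·11^1 + 3·11^2 + 1·11^3 + 4·11^4
  c_3 = 53762 = 5·11^0 + 3·11^1 + 4·11^2 + 7·11^3 + 3·11^4
  c_4 = 100691 = 8·11^0 + 1·11^1 + 7·11^2 + 9·11^3 + 6·11^4
  c_5 = 121803 = 0·11^0 + 7·11^1 + 5·11^2 + 3·11^3 + 8·11^4
  c_6 = 36673 = 10·11^0 + 0·11^1 + 6·11^2 + 5·11^3 + 2·11^4
  c_7 = 68755 = 5·11^0 + 2·11^1 + 7·11^2 + 7·11^3 + 4·11^4
  c_8 = 7756 = 1·11^0 + 1·11^1 + 9·11^2 + 5·11^3
p-restricted factor λ_0 = (1, 0, 5, 8, 0, 10, 5, 1)
p-restricted factor λ_1 = (9, 4, 3, 1, 7, 0, 2, 1)
p-restricted factor λ_2 = (3, 3, 4, 7, 5, 6, 7, 9)
p-restricted factor λ_3 = (2, 1, 7, 9, 3, 5, 7, 5)
p-restricted factor λ_4 = (7, 4, 3, 6, 8, 2, 4, 0)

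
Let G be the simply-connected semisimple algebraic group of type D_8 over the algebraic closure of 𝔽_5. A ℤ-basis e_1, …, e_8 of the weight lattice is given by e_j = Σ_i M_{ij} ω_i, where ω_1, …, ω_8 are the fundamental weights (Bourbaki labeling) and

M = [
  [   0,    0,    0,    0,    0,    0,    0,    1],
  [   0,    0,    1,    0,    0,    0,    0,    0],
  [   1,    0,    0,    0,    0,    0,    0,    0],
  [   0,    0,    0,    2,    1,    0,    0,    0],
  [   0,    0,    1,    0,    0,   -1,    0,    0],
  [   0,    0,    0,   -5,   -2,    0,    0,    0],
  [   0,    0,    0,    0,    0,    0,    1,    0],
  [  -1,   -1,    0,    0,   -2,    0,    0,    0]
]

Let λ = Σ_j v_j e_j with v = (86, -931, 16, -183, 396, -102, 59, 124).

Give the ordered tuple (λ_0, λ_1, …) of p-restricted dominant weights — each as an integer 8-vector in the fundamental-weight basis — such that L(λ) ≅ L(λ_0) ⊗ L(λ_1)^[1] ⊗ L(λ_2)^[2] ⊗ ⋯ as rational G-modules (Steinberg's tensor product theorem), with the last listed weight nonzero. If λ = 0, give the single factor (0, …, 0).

((4, 1, 1, 0, 3, 3, 4, 3), (4, 3, 2, 1, 3, 4, 1, 0), (4, 0, 3, 1, 4, 4, 2, 2))

Compute c_i = Σ_j M_{ij} v_j with v = (86, -931, 16, -183, 396, -102, 59, 124):
  c_1 = 0·86 + (0)·(-931) + 0·16 + (0)·(-183) + 0·396 + (0)·(-102) + 0·59 + 1·124 = 124
  c_2 = 0·86 + (0)·(-931) + 1·16 + (0)·(-183) + 0·396 + (0)·(-102) + 0·59 + 0·124 = 16
  c_3 = 1·86 + (0)·(-931) + 0·16 + (0)·(-183) + 0·396 + (0)·(-102) + 0·59 + 0·124 = 86
  c_4 = 0·86 + (0)·(-931) + 0·16 + (2)·(-183) + 1·396 + (0)·(-102) + 0·59 + 0·124 = 30
  c_5 = 0·86 + (0)·(-931) + 1·16 + (0)·(-183) + 0·396 + (-1)·(-102) + 0·59 + 0·124 = 118
  c_6 = 0·86 + (0)·(-931) + 0·16 + (-5)·(-183) + (-2)·(396) + (0)·(-102) + 0·59 + 0·124 = 123
  c_7 = 0·86 + (0)·(-931) + 0·16 + (0)·(-183) + 0·396 + (0)·(-102) + 1·59 + 0·124 = 59
  c_8 = (-1)·(86) + (-1)·(-931) + 0·16 + (0)·(-183) + (-2)·(396) + (0)·(-102) + 0·59 + 0·124 = 53
Writing each c_i in base p = 5:
  c_1 = 124 = 4·5^0 + 4·5^1 + 4·5^2
  c_2 = 16 = 1·5^0 + 3·5^1
  c_3 = 86 = 1·5^0 + 2·5^1 + 3·5^2
  c_4 = 30 = 0·5^0 + 1·5^1 + 1·5^2
  c_5 = 118 = 3·5^0 + 3·5^1 + 4·5^2
  c_6 = 123 = 3·5^0 + 4·5^1 + 4·5^2
  c_7 = 59 = 4·5^0 + 1·5^1 + 2·5^2
  c_8 = 53 = 3·5^0 + 0·5^1 + 2·5^2
Factor λ_0 = (4, 1, 1, 0, 3, 3, 4, 3)
Factor λ_1 = (4, 3, 2, 1, 3, 4, 1, 0)
Factor λ_2 = (4, 0, 3, 1, 4, 4, 2, 2)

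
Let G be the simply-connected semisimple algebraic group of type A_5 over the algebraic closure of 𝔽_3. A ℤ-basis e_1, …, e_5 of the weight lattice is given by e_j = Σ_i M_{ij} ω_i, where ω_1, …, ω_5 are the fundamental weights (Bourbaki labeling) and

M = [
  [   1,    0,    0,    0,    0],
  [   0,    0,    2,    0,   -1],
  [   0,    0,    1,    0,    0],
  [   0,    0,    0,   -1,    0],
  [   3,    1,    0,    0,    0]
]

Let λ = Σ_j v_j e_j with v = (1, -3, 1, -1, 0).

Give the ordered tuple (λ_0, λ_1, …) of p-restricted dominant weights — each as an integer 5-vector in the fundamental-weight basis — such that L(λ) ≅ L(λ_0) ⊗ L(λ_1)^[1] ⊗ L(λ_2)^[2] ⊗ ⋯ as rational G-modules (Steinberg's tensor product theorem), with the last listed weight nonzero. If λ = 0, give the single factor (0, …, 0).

((1, 2, 1, 1, 0),)

ω-coordinates c = M·v, v = (1, -3, 1, -1, 0):
  c_1 = 1*1 + 0*-3 + 0*1 + 0*-1 + 0*0 = 1
  c_2 = 0*1 + 0*-3 + 2*1 + 0*-1 + -1*0 = 2
  c_3 = 0*1 + 0*-3 + 1*1 + 0*-1 + 0*0 = 1
  c_4 = 0*1 + 0*-3 + 0*1 + -1*-1 + 0*0 = 1
  c_5 = 3*1 + 1*-3 + 0*1 + 0*-1 + 0*0 = 0
Base-3 expansion of each c_i:
  c_1 = 1 = 1·3^0
  c_2 = 2 = 2·3^0
  c_3 = 1 = 1·3^0
  c_4 = 1 = 1·3^0
  c_5 = 0
Factor λ_0 = (1, 2, 1, 1, 0)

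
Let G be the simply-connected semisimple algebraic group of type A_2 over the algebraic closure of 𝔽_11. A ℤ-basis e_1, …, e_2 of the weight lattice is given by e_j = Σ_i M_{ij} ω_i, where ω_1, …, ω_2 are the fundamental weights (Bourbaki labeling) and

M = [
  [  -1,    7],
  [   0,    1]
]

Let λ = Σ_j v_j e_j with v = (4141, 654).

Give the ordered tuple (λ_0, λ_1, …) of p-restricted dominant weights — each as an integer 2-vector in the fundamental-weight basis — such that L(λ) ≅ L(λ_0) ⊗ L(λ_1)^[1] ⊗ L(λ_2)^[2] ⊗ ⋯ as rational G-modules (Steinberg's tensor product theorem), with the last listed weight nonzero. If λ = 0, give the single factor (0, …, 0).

((8, 5), (6, 4), (3, 5))

Compute c_i = Σ_j M_{ij} v_j with v = (4141, 654):
  c_1 = (-1)·(4141) + 7·654 = 437
  c_2 = 0·4141 + 1·654 = 654
Expand coordinatewise in base 11:
  c_1 = 437 = 8·11^0 + 6·11^1 + 3·11^2
  c_2 = 654 = 5·11^0 + 4·11^1 + 5·11^2
Factor λ_0 = (8, 5)
Factor λ_1 = (6, 4)
Factor λ_2 = (3, 5)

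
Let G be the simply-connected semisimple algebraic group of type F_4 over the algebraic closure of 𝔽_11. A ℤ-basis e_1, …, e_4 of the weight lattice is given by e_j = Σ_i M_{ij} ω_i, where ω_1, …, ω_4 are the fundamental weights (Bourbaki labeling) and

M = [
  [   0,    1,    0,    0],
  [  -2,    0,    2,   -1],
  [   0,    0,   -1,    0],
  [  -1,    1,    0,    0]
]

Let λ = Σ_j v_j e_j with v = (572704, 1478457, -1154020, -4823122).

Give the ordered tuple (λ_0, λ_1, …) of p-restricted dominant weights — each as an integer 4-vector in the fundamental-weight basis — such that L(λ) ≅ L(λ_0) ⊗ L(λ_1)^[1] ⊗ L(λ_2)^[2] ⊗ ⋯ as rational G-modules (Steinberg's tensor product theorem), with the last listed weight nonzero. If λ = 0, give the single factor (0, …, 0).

((2, 9, 10, 2), (7, 6, 3, 6), (8, 0, 0, 5), (10, 6, 9, 9), (1, 5, 1, 6), (9, 8, 7, 5))

Change of basis e → ω: c = M·v where v = (572704, 1478457, -1154020, -4823122):
  c_1 = 0*572704 + 1*1478457 + 0*-1154020 + 0*-4823122 = 1478457
  c_2 = -2*572704 + 0*1478457 + 2*-1154020 + -1*-4823122 = 1369674
  c_3 = 0*572704 + 0*1478457 + -1*-1154020 + 0*-4823122 = 1154020
  c_4 = -1*572704 + 1*1478457 + 0*-1154020 + 0*-4823122 = 905753
Expand coordinatewise in base 11:
  c_1 = 1478457 = 2·11^0 + 7·11^1 + 8·11^2 + 10·11^3 + 1·11^4 + 9·11^5
  c_2 = 1369674 = 9·11^0 + 6·11^1 + 0·11^2 + 6·11^3 + 5·11^4 + 8·11^5
  c_3 = 1154020 = 10·11^0 + 3·11^1 + 0·11^2 + 9·11^3 + 1·11^4 + 7·11^5
  c_4 = 905753 = 2·11^0 + 6·11^1 + 5·11^2 + 9·11^3 + 6·11^4 + 5·11^5
p-restricted factor λ_0 = (2, 9, 10, 2)
p-restricted factor λ_1 = (7, 6, 3, 6)
p-restricted factor λ_2 = (8, 0, 0, 5)
p-restricted factor λ_3 = (10, 6, 9, 9)
p-restricted factor λ_4 = (1, 5, 1, 6)
p-restricted factor λ_5 = (9, 8, 7, 5)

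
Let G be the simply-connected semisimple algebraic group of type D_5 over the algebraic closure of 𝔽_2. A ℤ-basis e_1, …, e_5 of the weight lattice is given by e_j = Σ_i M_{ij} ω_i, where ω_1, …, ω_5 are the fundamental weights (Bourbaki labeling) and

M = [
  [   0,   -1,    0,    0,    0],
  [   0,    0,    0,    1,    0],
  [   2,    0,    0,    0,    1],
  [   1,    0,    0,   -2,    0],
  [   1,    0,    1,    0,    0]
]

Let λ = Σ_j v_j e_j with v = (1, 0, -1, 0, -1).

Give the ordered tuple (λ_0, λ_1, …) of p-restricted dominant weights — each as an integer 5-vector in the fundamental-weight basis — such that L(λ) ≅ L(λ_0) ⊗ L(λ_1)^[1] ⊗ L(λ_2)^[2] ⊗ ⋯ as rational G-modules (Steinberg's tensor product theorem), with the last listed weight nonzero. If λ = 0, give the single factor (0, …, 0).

ω-coordinates c = M·v, v = (1, 0, -1, 0, -1):
  c_1 = 0·1 + (-1)·(0) + (0)·(-1) + 0·0 + (0)·(-1) = 0
  c_2 = 0·1 + 0·0 + (0)·(-1) + 1·0 + (0)·(-1) = 0
  c_3 = 2·1 + 0·0 + (0)·(-1) + 0·0 + (1)·(-1) = 1
  c_4 = 1·1 + 0·0 + (0)·(-1) + (-2)·(0) + (0)·(-1) = 1
  c_5 = 1·1 + 0·0 + (1)·(-1) + 0·0 + (0)·(-1) = 0
Base-2 expansion of each c_i:
  c_1 = 0
  c_2 = 0
  c_3 = 1 = 1·2^0
  c_4 = 1 = 1·2^0
  c_5 = 0
λ_0 = (0, 0, 1, 1, 0)

((0, 0, 1, 1, 0),)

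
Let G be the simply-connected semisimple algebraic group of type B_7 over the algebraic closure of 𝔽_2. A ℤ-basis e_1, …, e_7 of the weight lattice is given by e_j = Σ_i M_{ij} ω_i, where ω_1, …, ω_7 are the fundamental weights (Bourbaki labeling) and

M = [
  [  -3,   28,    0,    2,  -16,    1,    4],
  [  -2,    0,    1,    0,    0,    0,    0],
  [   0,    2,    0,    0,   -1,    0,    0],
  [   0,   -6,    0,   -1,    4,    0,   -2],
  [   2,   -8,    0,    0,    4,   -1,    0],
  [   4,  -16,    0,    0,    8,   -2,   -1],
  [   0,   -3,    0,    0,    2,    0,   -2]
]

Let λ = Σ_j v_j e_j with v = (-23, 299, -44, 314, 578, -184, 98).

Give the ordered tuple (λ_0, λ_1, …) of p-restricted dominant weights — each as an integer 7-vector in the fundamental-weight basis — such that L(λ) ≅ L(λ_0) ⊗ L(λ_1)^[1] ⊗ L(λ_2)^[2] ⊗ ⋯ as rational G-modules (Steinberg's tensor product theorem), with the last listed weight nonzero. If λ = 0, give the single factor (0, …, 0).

((1, 0, 0, 0, 0, 0, 1), (0, 1, 0, 0, 1, 1, 1), (1, 0, 1, 0, 0, 0, 1), (1, 0, 0, 1, 1, 0, 1), (1, 0, 1, 0, 1, 1, 1), (0, 0, 0, 0, 1, 0, 1))

Change of basis e → ω: c = M·v where v = (-23, 299, -44, 314, 578, -184, 98):
  c_1 = (-3)·(-23) + 28·299 + (0)·(-44) + 2·314 + (-16)·(578) + (1)·(-184) + 4·98 = 29
  c_2 = (-2)·(-23) + 0·299 + (1)·(-44) + 0·314 + 0·578 + (0)·(-184) + 0·98 = 2
  c_3 = (0)·(-23) + 2·299 + (0)·(-44) + 0·314 + (-1)·(578) + (0)·(-184) + 0·98 = 20
  c_4 = (0)·(-23) + (-6)·(299) + (0)·(-44) + (-1)·(314) + 4·578 + (0)·(-184) + (-2)·(98) = 8
  c_5 = (2)·(-23) + (-8)·(299) + (0)·(-44) + 0·314 + 4·578 + (-1)·(-184) + 0·98 = 58
  c_6 = (4)·(-23) + (-16)·(299) + (0)·(-44) + 0·314 + 8·578 + (-2)·(-184) + (-1)·(98) = 18
  c_7 = (0)·(-23) + (-3)·(299) + (0)·(-44) + 0·314 + 2·578 + (0)·(-184) + (-2)·(98) = 63
Expand coordinatewise in base 2:
  c_1 = 29 = 1·2^0 + 0·2^1 + 1·2^2 + 1·2^3 + 1·2^4
  c_2 = 2 = 0·2^0 + 1·2^1
  c_3 = 20 = 0·2^0 + 0·2^1 + 1·2^2 + 0·2^3 + 1·2^4
  c_4 = 8 = 0·2^0 + 0·2^1 + 0·2^2 + 1·2^3
  c_5 = 58 = 0·2^0 + 1·2^1 + 0·2^2 + 1·2^3 + 1·2^4 + 1·2^5
  c_6 = 18 = 0·2^0 + 1·2^1 + 0·2^2 + 0·2^3 + 1·2^4
  c_7 = 63 = 1·2^0 + 1·2^1 + 1·2^2 + 1·2^3 + 1·2^4 + 1·2^5
Factor λ_0 = (1, 0, 0, 0, 0, 0, 1)
Factor λ_1 = (0, 1, 0, 0, 1, 1, 1)
Factor λ_2 = (1, 0, 1, 0, 0, 0, 1)
Factor λ_3 = (1, 0, 0, 1, 1, 0, 1)
Factor λ_4 = (1, 0, 1, 0, 1, 1, 1)
Factor λ_5 = (0, 0, 0, 0, 1, 0, 1)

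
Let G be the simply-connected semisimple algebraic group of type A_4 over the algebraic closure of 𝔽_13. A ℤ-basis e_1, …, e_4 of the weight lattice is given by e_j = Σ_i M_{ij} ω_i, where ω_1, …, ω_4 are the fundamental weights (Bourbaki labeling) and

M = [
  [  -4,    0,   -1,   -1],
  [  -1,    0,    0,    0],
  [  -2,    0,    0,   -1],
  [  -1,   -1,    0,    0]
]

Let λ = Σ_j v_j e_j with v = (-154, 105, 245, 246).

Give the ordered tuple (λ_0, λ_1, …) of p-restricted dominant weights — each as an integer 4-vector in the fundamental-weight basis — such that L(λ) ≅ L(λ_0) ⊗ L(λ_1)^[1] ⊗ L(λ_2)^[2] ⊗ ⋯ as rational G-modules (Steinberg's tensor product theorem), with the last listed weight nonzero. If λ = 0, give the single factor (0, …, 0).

((8, 11, 10, 10), (9, 11, 4, 3))

In the fundamental-weight basis, λ has coordinates c = M·v (v = (-154, 105, 245, 246)):
  c_1 = (-4)·(-154) + (0)·(105) + (-1)·(245) + (-1)·(246) = 125
  c_2 = (-1)·(-154) + (0)·(105) + (0)·(245) + (0)·(246) = 154
  c_3 = (-2)·(-154) + (0)·(105) + (0)·(245) + (-1)·(246) = 62
  c_4 = (-1)·(-154) + (-1)·(105) + (0)·(245) + (0)·(246) = 49
Writing each c_i in base p = 13:
  c_1 = 125 = 8·13^0 + 9·13^1
  c_2 = 154 = 11·13^0 + 11·13^1
  c_3 = 62 = 10·13^0 + 4·13^1
  c_4 = 49 = 10·13^0 + 3·13^1
Factor λ_0 = (8, 11, 10, 10)
Factor λ_1 = (9, 11, 4, 3)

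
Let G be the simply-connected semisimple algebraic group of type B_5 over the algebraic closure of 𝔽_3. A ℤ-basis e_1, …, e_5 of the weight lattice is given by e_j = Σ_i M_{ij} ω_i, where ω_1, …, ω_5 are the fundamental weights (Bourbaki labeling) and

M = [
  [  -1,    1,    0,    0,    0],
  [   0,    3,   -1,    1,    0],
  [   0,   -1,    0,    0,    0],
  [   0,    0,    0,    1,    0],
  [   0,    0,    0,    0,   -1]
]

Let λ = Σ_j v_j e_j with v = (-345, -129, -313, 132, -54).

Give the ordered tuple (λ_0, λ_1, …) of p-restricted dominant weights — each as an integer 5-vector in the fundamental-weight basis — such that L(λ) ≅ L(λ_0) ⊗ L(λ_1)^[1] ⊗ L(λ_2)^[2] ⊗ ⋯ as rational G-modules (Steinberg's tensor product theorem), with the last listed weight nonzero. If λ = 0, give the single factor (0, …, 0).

Converting to the ω-basis (c_i = row i of M dotted with v = (-345, -129, -313, 132, -54)):
  c_1 = (-1)·(-345) + (1)·(-129) + (0)·(-313) + (0)·(132) + (0)·(-54) = 216
  c_2 = (0)·(-345) + (3)·(-129) + (-1)·(-313) + (1)·(132) + (0)·(-54) = 58
  c_3 = (0)·(-345) + (-1)·(-129) + (0)·(-313) + (0)·(132) + (0)·(-54) = 129
  c_4 = (0)·(-345) + (0)·(-129) + (0)·(-313) + (1)·(132) + (0)·(-54) = 132
  c_5 = (0)·(-345) + (0)·(-129) + (0)·(-313) + (0)·(132) + (-1)·(-54) = 54
Expand coordinatewise in base 3:
  c_1 = 216 = 0·3^0 + 0·3^1 + 0·3^2 + 2·3^3 + 2·3^4
  c_2 = 58 = 1·3^0 + 1·3^1 + 0·3^2 + 2·3^3
  c_3 = 129 = 0·3^0 + 1·3^1 + 2·3^2 + 1·3^3 + 1·3^4
  c_4 = 132 = 0·3^0 + 2·3^1 + 2·3^2 + 1·3^3 + 1·3^4
  c_5 = 54 = 0·3^0 + 0·3^1 + 0·3^2 + 2·3^3
p-restricted factor λ_0 = (0, 1, 0, 0, 0)
p-restricted factor λ_1 = (0, 1, 1, 2, 0)
p-restricted factor λ_2 = (0, 0, 2, 2, 0)
p-restricted factor λ_3 = (2, 2, 1, 1, 2)
p-restricted factor λ_4 = (2, 0, 1, 1, 0)

((0, 1, 0, 0, 0), (0, 1, 1, 2, 0), (0, 0, 2, 2, 0), (2, 2, 1, 1, 2), (2, 0, 1, 1, 0))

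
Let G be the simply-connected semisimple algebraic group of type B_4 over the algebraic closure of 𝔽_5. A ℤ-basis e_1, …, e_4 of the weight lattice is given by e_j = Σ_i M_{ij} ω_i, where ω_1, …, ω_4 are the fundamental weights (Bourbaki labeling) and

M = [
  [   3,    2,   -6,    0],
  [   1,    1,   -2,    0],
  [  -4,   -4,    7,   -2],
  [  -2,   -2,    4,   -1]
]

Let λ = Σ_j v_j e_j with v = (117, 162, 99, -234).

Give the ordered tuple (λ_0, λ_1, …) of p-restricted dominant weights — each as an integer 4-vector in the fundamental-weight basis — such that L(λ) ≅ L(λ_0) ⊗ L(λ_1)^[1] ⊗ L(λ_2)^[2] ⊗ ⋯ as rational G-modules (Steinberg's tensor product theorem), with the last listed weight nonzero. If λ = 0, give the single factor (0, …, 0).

((1, 1, 0, 2), (1, 1, 4, 4), (3, 3, 1, 2))

Compute c_i = Σ_j M_{ij} v_j with v = (117, 162, 99, -234):
  c_1 = 3*117 + 2*162 + -6*99 + 0*-234 = 81
  c_2 = 1*117 + 1*162 + -2*99 + 0*-234 = 81
  c_3 = -4*117 + -4*162 + 7*99 + -2*-234 = 45
  c_4 = -2*117 + -2*162 + 4*99 + -1*-234 = 72
Writing each c_i in base p = 5:
  c_1 = 81 = 1·5^0 + 1·5^1 + 3·5^2
  c_2 = 81 = 1·5^0 + 1·5^1 + 3·5^2
  c_3 = 45 = 0·5^0 + 4·5^1 + 1·5^2
  c_4 = 72 = 2·5^0 + 4·5^1 + 2·5^2
p-restricted factor λ_0 = (1, 1, 0, 2)
p-restricted factor λ_1 = (1, 1, 4, 4)
p-restricted factor λ_2 = (3, 3, 1, 2)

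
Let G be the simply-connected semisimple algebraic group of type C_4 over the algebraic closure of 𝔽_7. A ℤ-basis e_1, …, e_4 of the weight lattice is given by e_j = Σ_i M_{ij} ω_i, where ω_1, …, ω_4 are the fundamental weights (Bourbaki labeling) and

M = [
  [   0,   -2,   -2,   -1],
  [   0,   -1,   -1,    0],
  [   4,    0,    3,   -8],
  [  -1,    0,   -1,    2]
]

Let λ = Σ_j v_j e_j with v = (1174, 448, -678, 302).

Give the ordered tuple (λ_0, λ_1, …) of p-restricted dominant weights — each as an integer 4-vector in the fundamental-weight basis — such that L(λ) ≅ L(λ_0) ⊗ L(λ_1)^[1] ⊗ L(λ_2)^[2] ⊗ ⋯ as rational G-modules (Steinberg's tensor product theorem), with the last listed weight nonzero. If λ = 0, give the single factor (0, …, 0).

ω-coordinates c = M·v, v = (1174, 448, -678, 302):
  c_1 = 0*1174 + -2*448 + -2*-678 + -1*302 = 158
  c_2 = 0*1174 + -1*448 + -1*-678 + 0*302 = 230
  c_3 = 4*1174 + 0*448 + 3*-678 + -8*302 = 246
  c_4 = -1*1174 + 0*448 + -1*-678 + 2*302 = 108
Expand coordinatewise in base 7:
  c_1 = 158 = 4·7^0 + 1·7^1 + 3·7^2
  c_2 = 230 = 6·7^0 + 4·7^1 + 4·7^2
  c_3 = 246 = 1·7^0 + 0·7^1 + 5·7^2
  c_4 = 108 = 3·7^0 + 1·7^1 + 2·7^2
λ_0 = (4, 6, 1, 3)
λ_1 = (1, 4, 0, 1)
λ_2 = (3, 4, 5, 2)

((4, 6, 1, 3), (1, 4, 0, 1), (3, 4, 5, 2))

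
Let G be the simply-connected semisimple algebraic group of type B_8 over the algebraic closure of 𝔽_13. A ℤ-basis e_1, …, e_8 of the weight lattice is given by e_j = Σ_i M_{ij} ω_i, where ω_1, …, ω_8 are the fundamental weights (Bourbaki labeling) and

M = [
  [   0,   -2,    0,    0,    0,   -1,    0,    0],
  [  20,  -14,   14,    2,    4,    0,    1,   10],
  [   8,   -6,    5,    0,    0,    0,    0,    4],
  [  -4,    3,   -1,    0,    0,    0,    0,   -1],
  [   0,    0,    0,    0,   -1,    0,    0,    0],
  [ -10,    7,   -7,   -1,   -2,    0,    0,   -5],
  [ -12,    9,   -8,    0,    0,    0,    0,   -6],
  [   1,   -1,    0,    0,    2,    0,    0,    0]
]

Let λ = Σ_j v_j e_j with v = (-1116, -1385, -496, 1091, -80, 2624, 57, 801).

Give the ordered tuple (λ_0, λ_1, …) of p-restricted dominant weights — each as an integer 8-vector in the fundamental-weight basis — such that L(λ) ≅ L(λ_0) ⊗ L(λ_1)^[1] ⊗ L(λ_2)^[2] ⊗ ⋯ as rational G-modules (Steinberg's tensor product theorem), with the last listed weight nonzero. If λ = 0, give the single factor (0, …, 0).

((3, 3, 2, 4, 2, 1, 11, 5), (11, 4, 8, 0, 6, 0, 6, 8))

Change of basis e → ω: c = M·v where v = (-1116, -1385, -496, 1091, -80, 2624, 57, 801):
  c_1 = 0*-1116 + -2*-1385 + 0*-496 + 0*1091 + 0*-80 + -1*2624 + 0*57 + 0*801 = 146
  c_2 = 20*-1116 + -14*-1385 + 14*-496 + 2*1091 + 4*-80 + 0*2624 + 1*57 + 10*801 = 55
  c_3 = 8*-1116 + -6*-1385 + 5*-496 + 0*1091 + 0*-80 + 0*2624 + 0*57 + 4*801 = 106
  c_4 = -4*-1116 + 3*-1385 + -1*-496 + 0*1091 + 0*-80 + 0*2624 + 0*57 + -1*801 = 4
  c_5 = 0*-1116 + 0*-1385 + 0*-496 + 0*1091 + -1*-80 + 0*2624 + 0*57 + 0*801 = 80
  c_6 = -10*-1116 + 7*-1385 + -7*-496 + -1*1091 + -2*-80 + 0*2624 + 0*57 + -5*801 = 1
  c_7 = -12*-1116 + 9*-1385 + -8*-496 + 0*1091 + 0*-80 + 0*2624 + 0*57 + -6*801 = 89
  c_8 = 1*-1116 + -1*-1385 + 0*-496 + 0*1091 + 2*-80 + 0*2624 + 0*57 + 0*801 = 109
p = 13; digits c_i = Σ_j d_{ij}·13^j, 0 ≤ d_{ij} < 13:
  c_1 = 146 = 3·13^0 + 11·13^1
  c_2 = 55 = 3·13^0 + 4·13^1
  c_3 = 106 = 2·13^0 + 8·13^1
  c_4 = 4 = 4·13^0
  c_5 = 80 = 2·13^0 + 6·13^1
  c_6 = 1 = 1·13^0
  c_7 = 89 = 11·13^0 + 6·13^1
  c_8 = 109 = 5·13^0 + 8·13^1
λ_0 = (3, 3, 2, 4, 2, 1, 11, 5)
λ_1 = (11, 4, 8, 0, 6, 0, 6, 8)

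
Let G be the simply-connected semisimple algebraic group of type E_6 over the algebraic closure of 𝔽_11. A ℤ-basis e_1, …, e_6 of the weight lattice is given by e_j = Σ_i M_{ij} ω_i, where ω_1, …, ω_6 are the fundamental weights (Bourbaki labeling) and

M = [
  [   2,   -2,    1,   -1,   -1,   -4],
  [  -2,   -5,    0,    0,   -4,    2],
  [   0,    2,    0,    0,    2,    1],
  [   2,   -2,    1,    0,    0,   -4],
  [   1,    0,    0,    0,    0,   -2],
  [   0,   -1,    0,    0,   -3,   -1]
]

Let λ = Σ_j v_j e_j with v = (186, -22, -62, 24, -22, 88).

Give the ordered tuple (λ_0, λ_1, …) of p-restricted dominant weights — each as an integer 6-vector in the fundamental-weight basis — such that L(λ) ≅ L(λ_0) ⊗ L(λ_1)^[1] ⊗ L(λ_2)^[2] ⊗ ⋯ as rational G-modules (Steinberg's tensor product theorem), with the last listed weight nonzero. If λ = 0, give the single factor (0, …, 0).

Change of basis e → ω: c = M·v where v = (186, -22, -62, 24, -22, 88):
  c_1 = 2*186 + -2*-22 + 1*-62 + -1*24 + -1*-22 + -4*88 = 0
  c_2 = -2*186 + -5*-22 + 0*-62 + 0*24 + -4*-22 + 2*88 = 2
  c_3 = 0*186 + 2*-22 + 0*-62 + 0*24 + 2*-22 + 1*88 = 0
  c_4 = 2*186 + -2*-22 + 1*-62 + 0*24 + 0*-22 + -4*88 = 2
  c_5 = 1*186 + 0*-22 + 0*-62 + 0*24 + 0*-22 + -2*88 = 10
  c_6 = 0*186 + -1*-22 + 0*-62 + 0*24 + -3*-22 + -1*88 = 0
p = 11; digits c_i = Σ_j d_{ij}·11^j, 0 ≤ d_{ij} < 11:
  c_1 = 0
  c_2 = 2 = 2·11^0
  c_3 = 0
  c_4 = 2 = 2·11^0
  c_5 = 10 = 10·11^0
  c_6 = 0
p-restricted factor λ_0 = (0, 2, 0, 2, 10, 0)

((0, 2, 0, 2, 10, 0),)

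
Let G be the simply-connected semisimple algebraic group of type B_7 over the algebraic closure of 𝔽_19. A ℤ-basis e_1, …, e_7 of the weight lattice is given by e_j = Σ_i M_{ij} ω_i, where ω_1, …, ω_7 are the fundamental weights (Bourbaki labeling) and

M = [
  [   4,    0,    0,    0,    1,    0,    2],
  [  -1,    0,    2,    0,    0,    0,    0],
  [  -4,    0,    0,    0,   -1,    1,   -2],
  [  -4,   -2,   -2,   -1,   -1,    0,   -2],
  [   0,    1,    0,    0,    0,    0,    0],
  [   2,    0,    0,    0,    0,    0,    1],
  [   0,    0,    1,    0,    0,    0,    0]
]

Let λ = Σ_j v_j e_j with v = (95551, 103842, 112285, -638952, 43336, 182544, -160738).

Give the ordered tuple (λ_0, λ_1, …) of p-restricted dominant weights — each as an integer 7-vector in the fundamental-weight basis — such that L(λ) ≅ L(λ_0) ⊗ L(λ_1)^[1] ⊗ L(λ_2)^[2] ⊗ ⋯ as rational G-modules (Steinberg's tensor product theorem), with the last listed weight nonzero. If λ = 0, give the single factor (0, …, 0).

Converting to the ω-basis (c_i = row i of M dotted with v = (95551, 103842, 112285, -638952, 43336, 182544, -160738)):
  c_1 = (4)·(95551) + (0)·(103842) + (0)·(112285) + (0)·(-638952) + (1)·(43336) + (0)·(182544) + (2)·(-160738) = 104064
  c_2 = (-1)·(95551) + (0)·(103842) + (2)·(112285) + (0)·(-638952) + (0)·(43336) + (0)·(182544) + (0)·(-160738) = 129019
  c_3 = (-4)·(95551) + (0)·(103842) + (0)·(112285) + (0)·(-638952) + (-1)·(43336) + (1)·(182544) + (-2)·(-160738) = 78480
  c_4 = (-4)·(95551) + (-2)·(103842) + (-2)·(112285) + (-1)·(-638952) + (-1)·(43336) + (0)·(182544) + (-2)·(-160738) = 102634
  c_5 = (0)·(95551) + (1)·(103842) + (0)·(112285) + (0)·(-638952) + (0)·(43336) + (0)·(182544) + (0)·(-160738) = 103842
  c_6 = (2)·(95551) + (0)·(103842) + (0)·(112285) + (0)·(-638952) + (0)·(43336) + (0)·(182544) + (1)·(-160738) = 30364
  c_7 = (0)·(95551) + (0)·(103842) + (1)·(112285) + (0)·(-638952) + (0)·(43336) + (0)·(182544) + (0)·(-160738) = 112285
Expand coordinatewise in base 19:
  c_1 = 104064 = 1·19^0 + 5·19^1 + 3·19^2 + 15·19^3
  c_2 = 129019 = 9·19^0 + 7·19^1 + 15·19^2 + 18·19^3
  c_3 = 78480 = 10·19^0 + 7·19^1 + 8·19^2 + 11·19^3
  c_4 = 102634 = 15·19^0 + 5·19^1 + 18·19^2 + 14·19^3
  c_5 = 103842 = 7·19^0 + 12·19^1 + 2·19^2 + 15·19^3
  c_6 = 30364 = 2·19^0 + 2·19^1 + 8·19^2 + 4·19^3
  c_7 = 112285 = 14·19^0 + 0·19^1 + 7·19^2 + 16·19^3
Factor λ_0 = (1, 9, 10, 15, 7, 2, 14)
Factor λ_1 = (5, 7, 7, 5, 12, 2, 0)
Factor λ_2 = (3, 15, 8, 18, 2, 8, 7)
Factor λ_3 = (15, 18, 11, 14, 15, 4, 16)

((1, 9, 10, 15, 7, 2, 14), (5, 7, 7, 5, 12, 2, 0), (3, 15, 8, 18, 2, 8, 7), (15, 18, 11, 14, 15, 4, 16))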